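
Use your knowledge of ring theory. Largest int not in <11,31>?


gcd(11,31)=1 => F=ab-a-b=11*31-11-31=341-42=299


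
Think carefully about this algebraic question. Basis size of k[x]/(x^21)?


Basis: 1,x,...,x^20
dim=21


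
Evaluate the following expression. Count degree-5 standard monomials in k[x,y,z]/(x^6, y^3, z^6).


Need i<6, j<3, k<6 with i+j+k=5.
For each i, j ranges over max(0,5-i-5)..min(2,5-i):
  i=0: j in [0,2] -> 3
  i=1: j in [0,2] -> 3
  i=2: j in [0,2] -> 3
  i=3: j in [0,2] -> 3
  i=4: j in [0,1] -> 2
  i=5: j in [0,0] -> 1
H(5) = 3+3+3+3+2+1 = 15


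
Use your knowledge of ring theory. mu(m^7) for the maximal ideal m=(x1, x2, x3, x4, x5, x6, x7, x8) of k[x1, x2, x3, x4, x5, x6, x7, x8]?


Graded Nakayama: mu(m^d) = dim_k (m^d/m^(d+1)) = #degree-7 monomials in 8 vars
C(n+d-1,d)=C(14,7)=3432


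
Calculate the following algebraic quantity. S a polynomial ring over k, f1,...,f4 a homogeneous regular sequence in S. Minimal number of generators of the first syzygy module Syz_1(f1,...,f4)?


Regular sequence => Koszul complex is the minimal free resolution.
Syz_1 minimally generated by Koszul relations f_i*e_j - f_j*e_i (i<j): mu(Syz_1) = beta_2 = C(m,2) = m(m-1)/2
m=4
4*3/2 = 6


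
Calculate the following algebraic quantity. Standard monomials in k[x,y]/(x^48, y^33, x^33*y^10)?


k[x,y]/I, I = (x^48, y^33, x^33*y^10)
Rect: 48x33=1584. Corner: (48-33)x(33-10)=345.
dim = 1584-345 = 1239


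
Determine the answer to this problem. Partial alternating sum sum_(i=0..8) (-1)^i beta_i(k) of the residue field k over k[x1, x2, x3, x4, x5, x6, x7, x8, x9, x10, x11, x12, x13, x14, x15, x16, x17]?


Koszul resolution: beta_i(k)=C(n,i), n=17
sum_(i=0..p) (-1)^i C(n,i) = (-1)^p C(n-1,p)
(-1)^8*C(16,8) = (-1)^8*12870 = 12870


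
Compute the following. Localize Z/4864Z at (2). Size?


2-primary part: 4864=2^8*19
Size=2^8=256


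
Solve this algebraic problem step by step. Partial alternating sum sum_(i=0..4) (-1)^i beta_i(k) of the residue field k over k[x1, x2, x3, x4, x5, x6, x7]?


Koszul resolution: beta_i(k)=C(n,i), n=7
sum_(i=0..p) (-1)^i C(n,i) = (-1)^p C(n-1,p)
(-1)^4*C(6,4) = (-1)^4*15 = 15


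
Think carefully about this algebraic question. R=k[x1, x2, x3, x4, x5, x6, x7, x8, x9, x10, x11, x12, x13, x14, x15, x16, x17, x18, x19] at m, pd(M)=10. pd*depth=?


pd+depth=19
depth=19-10=9
pd*depth=10*9=90


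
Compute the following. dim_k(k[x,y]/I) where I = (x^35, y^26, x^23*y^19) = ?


k[x,y]/I, I = (x^35, y^26, x^23*y^19)
Rect: 35x26=910. Corner: (35-23)x(26-19)=84.
dim = 910-84 = 826


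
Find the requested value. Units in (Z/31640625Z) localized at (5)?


Local ring = Z/390625Z.
phi(390625) = 5^7*(5-1) = 312500


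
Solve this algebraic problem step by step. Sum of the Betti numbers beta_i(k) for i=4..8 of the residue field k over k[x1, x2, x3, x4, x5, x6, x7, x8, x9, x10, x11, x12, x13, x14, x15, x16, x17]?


Koszul resolution: beta_i(k)=C(n,i), n=17
C(17,4)=2380, C(17,5)=6188, C(17,6)=12376, C(17,7)=19448, C(17,8)=24310
Sum=64702


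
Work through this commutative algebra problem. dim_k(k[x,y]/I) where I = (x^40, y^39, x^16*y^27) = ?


k[x,y]/I, I = (x^40, y^39, x^16*y^27)
Rect: 40x39=1560. Corner: (40-16)x(39-27)=288.
dim = 1560-288 = 1272


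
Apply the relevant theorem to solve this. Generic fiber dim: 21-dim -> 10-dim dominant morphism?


dim(fiber)=dim(X)-dim(Y)=21-10=11


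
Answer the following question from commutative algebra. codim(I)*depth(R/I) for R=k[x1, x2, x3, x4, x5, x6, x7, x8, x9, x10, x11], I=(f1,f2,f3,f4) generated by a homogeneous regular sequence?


codim=4, depth=dim(R/I)=11-4=7
Product=4*7=28


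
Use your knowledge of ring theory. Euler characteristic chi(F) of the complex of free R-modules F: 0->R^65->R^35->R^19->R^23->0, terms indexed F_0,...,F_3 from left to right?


chi = sum (-1)^i * rank:
(-1)^0*65=65
(-1)^1*35=-35
(-1)^2*19=19
(-1)^3*23=-23
chi=26


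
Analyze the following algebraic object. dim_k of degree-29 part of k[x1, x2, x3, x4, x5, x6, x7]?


C(d+n-1,n-1)=C(35,6)=1623160


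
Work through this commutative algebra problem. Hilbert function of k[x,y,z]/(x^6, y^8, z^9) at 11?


Need i<6, j<8, k<9 with i+j+k=11.
For each i, j ranges over max(0,11-i-8)..min(7,11-i):
  i=0: j in [3,7] -> 5
  i=1: j in [2,7] -> 6
  i=2: j in [1,7] -> 7
  i=3: j in [0,7] -> 8
  i=4: j in [0,7] -> 8
  i=5: j in [0,6] -> 7
H(11) = 5+6+7+8+8+7 = 41


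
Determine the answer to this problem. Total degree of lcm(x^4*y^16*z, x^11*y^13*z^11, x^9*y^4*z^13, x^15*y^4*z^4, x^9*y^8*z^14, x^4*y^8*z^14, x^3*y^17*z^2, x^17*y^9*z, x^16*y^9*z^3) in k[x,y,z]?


lcm = componentwise max:
x: max(4,11,9,15,9,4,3,17,16)=17
y: max(16,13,4,4,8,8,17,9,9)=17
z: max(1,11,13,4,14,14,2,1,3)=14
Total=17+17+14=48


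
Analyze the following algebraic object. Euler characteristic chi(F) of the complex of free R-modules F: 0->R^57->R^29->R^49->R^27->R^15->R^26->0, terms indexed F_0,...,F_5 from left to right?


chi = sum (-1)^i * rank:
(-1)^0*57=57
(-1)^1*29=-29
(-1)^2*49=49
(-1)^3*27=-27
(-1)^4*15=15
(-1)^5*26=-26
chi=39


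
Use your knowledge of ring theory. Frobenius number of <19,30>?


gcd(19,30)=1 => F=ab-a-b=19*30-19-30=570-49=521


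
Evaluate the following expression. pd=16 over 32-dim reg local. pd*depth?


pd+depth=32
depth=32-16=16
pd*depth=16*16=256


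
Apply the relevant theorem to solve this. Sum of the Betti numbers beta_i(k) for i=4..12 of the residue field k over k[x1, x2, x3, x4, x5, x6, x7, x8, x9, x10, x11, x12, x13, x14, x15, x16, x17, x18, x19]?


Koszul resolution: beta_i(k)=C(n,i), n=19
C(19,4)=3876, C(19,5)=11628, C(19,6)=27132, C(19,7)=50388, C(19,8)=75582, C(19,9)=92378, C(19,10)=92378, C(19,11)=75582, C(19,12)=50388
Sum=479332


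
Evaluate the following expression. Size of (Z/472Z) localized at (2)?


2-primary part: 472=2^3*59
Size=2^3=8


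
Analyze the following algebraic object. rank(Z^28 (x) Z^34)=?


rank(M(x)N) = rank(M)*rank(N)
28*34 = 952


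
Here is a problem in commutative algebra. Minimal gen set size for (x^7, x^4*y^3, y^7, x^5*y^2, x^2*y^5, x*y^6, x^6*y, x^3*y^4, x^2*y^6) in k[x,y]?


Remove redundant (divisible by others).
x^2*y^6 redundant.
Min: x^7, x^6*y, x^5*y^2, x^4*y^3, x^3*y^4, x^2*y^5, x*y^6, y^7
Count=8


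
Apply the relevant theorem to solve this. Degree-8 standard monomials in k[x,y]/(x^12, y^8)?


k[x,y], I = (x^12, y^8), d = 8
Need i < 12 and d-i < 8.
Range: 1 <= i <= 8.
H(8) = 8


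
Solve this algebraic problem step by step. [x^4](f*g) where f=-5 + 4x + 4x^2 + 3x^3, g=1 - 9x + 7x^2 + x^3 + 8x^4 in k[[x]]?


[x^4] = sum a_i*b_j, i+j=4
  -5*8=-40
  4*1=4
  4*7=28
  3*-9=-27
Sum=-35


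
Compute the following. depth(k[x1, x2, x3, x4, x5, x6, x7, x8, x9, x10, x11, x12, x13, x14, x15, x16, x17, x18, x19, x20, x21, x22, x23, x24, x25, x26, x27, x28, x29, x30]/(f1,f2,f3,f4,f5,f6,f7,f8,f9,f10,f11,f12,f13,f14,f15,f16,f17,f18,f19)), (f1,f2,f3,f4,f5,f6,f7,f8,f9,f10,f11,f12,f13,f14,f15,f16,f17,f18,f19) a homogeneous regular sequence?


depth(R)=30
depth(R/I)=30-19=11


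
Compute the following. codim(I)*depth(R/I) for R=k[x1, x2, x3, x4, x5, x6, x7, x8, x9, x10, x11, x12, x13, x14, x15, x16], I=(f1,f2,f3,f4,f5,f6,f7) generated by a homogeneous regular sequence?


codim=7, depth=dim(R/I)=16-7=9
Product=7*9=63


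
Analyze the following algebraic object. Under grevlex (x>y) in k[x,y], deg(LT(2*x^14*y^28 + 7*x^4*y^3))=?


LT: 2*x^14*y^28
deg_x=14, deg_y=28
Total=14+28=42


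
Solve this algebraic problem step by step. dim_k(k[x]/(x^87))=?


Basis: 1,x,...,x^86
dim=87


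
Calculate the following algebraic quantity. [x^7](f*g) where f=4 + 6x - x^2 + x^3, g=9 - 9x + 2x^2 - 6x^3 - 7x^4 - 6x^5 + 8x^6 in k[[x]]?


[x^7] = sum a_i*b_j, i+j=7
  6*8=48
  -1*-6=6
  1*-7=-7
Sum=47


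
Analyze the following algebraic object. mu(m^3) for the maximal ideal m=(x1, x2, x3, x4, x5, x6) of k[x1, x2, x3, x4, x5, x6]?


Graded Nakayama: mu(m^d) = dim_k (m^d/m^(d+1)) = #degree-3 monomials in 6 vars
C(n+d-1,d)=C(8,3)=56


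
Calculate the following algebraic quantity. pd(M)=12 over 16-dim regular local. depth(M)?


pd+depth=depth(R)=16
depth=16-12=4


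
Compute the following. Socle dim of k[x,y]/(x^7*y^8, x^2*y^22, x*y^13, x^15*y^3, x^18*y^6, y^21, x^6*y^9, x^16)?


Socle = ann(m) = span of standard monomials u with x*u, y*u in I (staircase corners).
Redundant generators: x^18*y^6, x^2*y^22
Minimal generators: x^16, x^15*y^3, x^7*y^8, x^6*y^9, x*y^13, y^21
Corners: y^20, x^5y^12, x^6y^8, x^14y^7, x^15y^2
Socle dim=5


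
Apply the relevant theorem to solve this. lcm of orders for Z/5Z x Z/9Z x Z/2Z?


Exponent = lcm of the cyclic orders; pairwise coprime => product.
5^1*3^2*2^1=5*9*2=90


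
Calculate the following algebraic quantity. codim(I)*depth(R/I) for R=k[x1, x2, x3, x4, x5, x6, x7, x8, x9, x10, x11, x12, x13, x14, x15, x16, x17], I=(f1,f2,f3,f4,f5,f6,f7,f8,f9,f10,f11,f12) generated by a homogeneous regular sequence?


codim=12, depth=dim(R/I)=17-12=5
Product=12*5=60


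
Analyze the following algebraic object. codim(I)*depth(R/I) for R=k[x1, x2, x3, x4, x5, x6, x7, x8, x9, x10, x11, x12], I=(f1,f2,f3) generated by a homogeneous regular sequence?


codim=3, depth=dim(R/I)=12-3=9
Product=3*9=27


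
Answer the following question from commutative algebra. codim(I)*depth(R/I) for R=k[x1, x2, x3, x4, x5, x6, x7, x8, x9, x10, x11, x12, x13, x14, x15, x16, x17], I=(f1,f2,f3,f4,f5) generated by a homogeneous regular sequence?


codim=5, depth=dim(R/I)=17-5=12
Product=5*12=60


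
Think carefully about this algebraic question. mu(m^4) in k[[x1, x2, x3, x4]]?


C(n+d-1,d)=C(7,4)=35


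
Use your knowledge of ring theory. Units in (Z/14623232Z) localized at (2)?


Local ring = Z/512Z.
phi(512) = 2^8*(2-1) = 256


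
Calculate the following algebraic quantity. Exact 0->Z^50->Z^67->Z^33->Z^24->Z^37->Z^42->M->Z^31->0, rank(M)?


Alt sum=0:
(-1)^0*50 + (-1)^1*67 + (-1)^2*33 + (-1)^3*24 + (-1)^4*37 + (-1)^5*42 + (-1)^6*? + (-1)^7*31=0
rank(M)=44


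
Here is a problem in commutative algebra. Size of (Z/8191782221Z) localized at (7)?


7-primary part: 8191782221=7^10*29
Size=7^10=282475249


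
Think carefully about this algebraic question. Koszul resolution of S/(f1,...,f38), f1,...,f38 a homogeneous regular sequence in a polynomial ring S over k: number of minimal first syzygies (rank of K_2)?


Regular sequence => Koszul complex is the minimal free resolution.
Syz_1 minimally generated by Koszul relations f_i*e_j - f_j*e_i (i<j): mu(Syz_1) = beta_2 = C(m,2) = m(m-1)/2
m=38
38*37/2 = 703


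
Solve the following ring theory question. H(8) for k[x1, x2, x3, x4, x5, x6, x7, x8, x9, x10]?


C(d+n-1,n-1)=C(17,9)=24310


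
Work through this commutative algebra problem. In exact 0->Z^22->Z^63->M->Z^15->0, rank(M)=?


Alt sum=0:
(-1)^0*22 + (-1)^1*63 + (-1)^2*? + (-1)^3*15=0
rank(M)=56


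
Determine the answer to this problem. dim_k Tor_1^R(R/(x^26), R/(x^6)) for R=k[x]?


Tor_1(R/I,R/J)=(I cap J)/IJ=(x^26)/(x^32)
dim=32-26=min(26,6)=6


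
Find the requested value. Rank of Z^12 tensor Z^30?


rank(M(x)N) = rank(M)*rank(N)
12*30 = 360


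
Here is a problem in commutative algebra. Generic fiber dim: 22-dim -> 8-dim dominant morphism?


dim(fiber)=dim(X)-dim(Y)=22-8=14


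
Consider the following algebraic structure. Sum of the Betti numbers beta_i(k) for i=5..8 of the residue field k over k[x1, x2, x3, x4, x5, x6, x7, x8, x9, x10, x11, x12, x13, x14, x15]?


Koszul resolution: beta_i(k)=C(n,i), n=15
C(15,5)=3003, C(15,6)=5005, C(15,7)=6435, C(15,8)=6435
Sum=20878


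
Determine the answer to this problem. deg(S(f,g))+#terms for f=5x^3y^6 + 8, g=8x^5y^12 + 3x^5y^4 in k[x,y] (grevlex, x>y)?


LT(f)=5x^3y^6, LT(g)=8x^5y^12
lcm(LM)=x^5y^12
S(f,g) (scaled by 40 to clear denominators) = 8x^2y^6*f - 5*g = -15x^5y^4 + 64x^2y^6
2 terms, deg 9.
9+2=11


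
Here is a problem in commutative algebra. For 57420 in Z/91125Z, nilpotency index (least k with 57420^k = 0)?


57420^k mod 91125:
k=1: 57420
k=2: 62775
k=3: 0
First zero at k = 3


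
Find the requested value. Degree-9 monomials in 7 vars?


C(d+n-1,n-1)=C(15,6)=5005


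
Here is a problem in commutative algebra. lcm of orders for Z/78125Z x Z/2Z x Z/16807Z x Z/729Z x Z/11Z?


Exponent = lcm of the cyclic orders; pairwise coprime => product.
5^7*2^1*7^5*3^6*11^1=78125*2*16807*729*11=21058645781250


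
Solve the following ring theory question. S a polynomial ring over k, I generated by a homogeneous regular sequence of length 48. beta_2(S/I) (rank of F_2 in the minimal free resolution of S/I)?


Regular sequence => Koszul complex is the minimal free resolution.
Syz_1 minimally generated by Koszul relations f_i*e_j - f_j*e_i (i<j): mu(Syz_1) = beta_2 = C(m,2) = m(m-1)/2
m=48
48*47/2 = 1128


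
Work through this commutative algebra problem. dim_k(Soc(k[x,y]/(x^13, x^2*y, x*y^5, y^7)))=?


Socle = ann(m) = span of standard monomials u with x*u, y*u in I (staircase corners).
Minimal generators: x^13, x^2*y, x*y^5, y^7
Corners: y^6, xy^4, x^12
Socle dim=3


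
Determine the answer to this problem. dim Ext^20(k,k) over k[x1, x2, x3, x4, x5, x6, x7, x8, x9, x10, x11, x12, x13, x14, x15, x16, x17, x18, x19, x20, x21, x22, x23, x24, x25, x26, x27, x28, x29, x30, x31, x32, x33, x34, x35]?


C(n,i)=C(35,20)=3247943160


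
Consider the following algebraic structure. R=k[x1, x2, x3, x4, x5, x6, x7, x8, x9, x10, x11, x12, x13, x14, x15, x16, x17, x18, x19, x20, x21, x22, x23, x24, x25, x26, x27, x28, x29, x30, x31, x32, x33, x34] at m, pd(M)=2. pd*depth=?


pd+depth=34
depth=34-2=32
pd*depth=2*32=64


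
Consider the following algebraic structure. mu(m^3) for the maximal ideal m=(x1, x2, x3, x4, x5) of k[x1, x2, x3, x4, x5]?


Graded Nakayama: mu(m^d) = dim_k (m^d/m^(d+1)) = #degree-3 monomials in 5 vars
C(n+d-1,d)=C(7,3)=35


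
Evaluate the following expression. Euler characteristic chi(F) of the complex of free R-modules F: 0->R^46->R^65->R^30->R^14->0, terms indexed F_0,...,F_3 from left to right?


chi = sum (-1)^i * rank:
(-1)^0*46=46
(-1)^1*65=-65
(-1)^2*30=30
(-1)^3*14=-14
chi=-3


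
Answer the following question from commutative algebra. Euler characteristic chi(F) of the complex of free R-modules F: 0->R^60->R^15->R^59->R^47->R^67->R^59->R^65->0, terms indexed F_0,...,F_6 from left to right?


chi = sum (-1)^i * rank:
(-1)^0*60=60
(-1)^1*15=-15
(-1)^2*59=59
(-1)^3*47=-47
(-1)^4*67=67
(-1)^5*59=-59
(-1)^6*65=65
chi=130


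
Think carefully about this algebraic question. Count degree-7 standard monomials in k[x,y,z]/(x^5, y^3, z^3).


Need i<5, j<3, k<3 with i+j+k=7.
For each i, j ranges over max(0,7-i-2)..min(2,7-i):
  i=0: j in [5,2] -> 0
  i=1: j in [4,2] -> 0
  i=2: j in [3,2] -> 0
  i=3: j in [2,2] -> 1
  i=4: j in [1,2] -> 2
H(7) = 0+0+0+1+2 = 3


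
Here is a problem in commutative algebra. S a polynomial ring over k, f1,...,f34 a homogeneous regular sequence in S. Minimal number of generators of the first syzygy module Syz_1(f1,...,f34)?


Regular sequence => Koszul complex is the minimal free resolution.
Syz_1 minimally generated by Koszul relations f_i*e_j - f_j*e_i (i<j): mu(Syz_1) = beta_2 = C(m,2) = m(m-1)/2
m=34
34*33/2 = 561


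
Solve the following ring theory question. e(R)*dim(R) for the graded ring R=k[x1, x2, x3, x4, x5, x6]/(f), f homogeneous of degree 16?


e(R)=deg(f)=16, dim(R)=6-1=5
e*dim=16*5=80


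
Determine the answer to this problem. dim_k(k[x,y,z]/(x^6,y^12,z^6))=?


Basis: x^iy^jz^k, i<6,j<12,k<6
6*12*6=432


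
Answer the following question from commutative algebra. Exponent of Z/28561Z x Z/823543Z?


Exponent = lcm of the cyclic orders; pairwise coprime => product.
13^4*7^7=28561*823543=23521211623


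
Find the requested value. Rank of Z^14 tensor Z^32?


rank(M(x)N) = rank(M)*rank(N)
14*32 = 448


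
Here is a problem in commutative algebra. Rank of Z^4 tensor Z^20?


rank(M(x)N) = rank(M)*rank(N)
4*20 = 80


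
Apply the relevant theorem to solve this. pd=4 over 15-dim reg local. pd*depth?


pd+depth=15
depth=15-4=11
pd*depth=4*11=44


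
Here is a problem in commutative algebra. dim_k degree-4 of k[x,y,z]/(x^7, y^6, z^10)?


Need i<7, j<6, k<10 with i+j+k=4.
For each i, j ranges over max(0,4-i-9)..min(5,4-i):
  i=0: j in [0,4] -> 5
  i=1: j in [0,3] -> 4
  i=2: j in [0,2] -> 3
  i=3: j in [0,1] -> 2
  i=4: j in [0,0] -> 1
H(4) = 5+4+3+2+1 = 15


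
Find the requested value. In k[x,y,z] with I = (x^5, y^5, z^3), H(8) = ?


Need i<5, j<5, k<3 with i+j+k=8.
For each i, j ranges over max(0,8-i-2)..min(4,8-i):
  i=0: j in [6,4] -> 0
  i=1: j in [5,4] -> 0
  i=2: j in [4,4] -> 1
  i=3: j in [3,4] -> 2
  i=4: j in [2,4] -> 3
H(8) = 0+0+1+2+3 = 6


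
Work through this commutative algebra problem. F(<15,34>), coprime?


gcd(15,34)=1 => F=ab-a-b=15*34-15-34=510-49=461


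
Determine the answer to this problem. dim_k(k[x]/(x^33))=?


Basis: 1,x,...,x^32
dim=33


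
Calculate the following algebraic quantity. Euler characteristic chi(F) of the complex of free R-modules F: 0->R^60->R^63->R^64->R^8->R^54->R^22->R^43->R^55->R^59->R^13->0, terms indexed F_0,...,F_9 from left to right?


chi = sum (-1)^i * rank:
(-1)^0*60=60
(-1)^1*63=-63
(-1)^2*64=64
(-1)^3*8=-8
(-1)^4*54=54
(-1)^5*22=-22
(-1)^6*43=43
(-1)^7*55=-55
(-1)^8*59=59
(-1)^9*13=-13
chi=119


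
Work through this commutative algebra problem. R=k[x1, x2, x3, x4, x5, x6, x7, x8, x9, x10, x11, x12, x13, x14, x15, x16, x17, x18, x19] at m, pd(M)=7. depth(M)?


pd+depth=depth(R)=19
depth=19-7=12


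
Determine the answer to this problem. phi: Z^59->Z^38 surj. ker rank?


rank(ker) = 59-38 = 21


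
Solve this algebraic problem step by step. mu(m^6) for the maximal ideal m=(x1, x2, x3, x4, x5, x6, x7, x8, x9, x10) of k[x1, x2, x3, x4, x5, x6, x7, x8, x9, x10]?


Graded Nakayama: mu(m^d) = dim_k (m^d/m^(d+1)) = #degree-6 monomials in 10 vars
C(n+d-1,d)=C(15,6)=5005


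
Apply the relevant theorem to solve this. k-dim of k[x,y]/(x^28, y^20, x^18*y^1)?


k[x,y]/I, I = (x^28, y^20, x^18*y^1)
Rect: 28x20=560. Corner: (28-18)x(20-1)=190.
dim = 560-190 = 370


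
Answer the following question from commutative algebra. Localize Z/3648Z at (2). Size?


2-primary part: 3648=2^6*57
Size=2^6=64


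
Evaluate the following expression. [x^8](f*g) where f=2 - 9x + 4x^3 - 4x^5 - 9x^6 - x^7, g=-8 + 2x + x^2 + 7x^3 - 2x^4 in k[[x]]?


[x^8] = sum a_i*b_j, i+j=8
  -4*7=-28
  -9*1=-9
  -1*2=-2
Sum=-39


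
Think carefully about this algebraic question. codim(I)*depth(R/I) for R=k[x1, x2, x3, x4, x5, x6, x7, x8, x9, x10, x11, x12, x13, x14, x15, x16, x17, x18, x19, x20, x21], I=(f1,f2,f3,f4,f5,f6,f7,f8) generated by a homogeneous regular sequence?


codim=8, depth=dim(R/I)=21-8=13
Product=8*13=104


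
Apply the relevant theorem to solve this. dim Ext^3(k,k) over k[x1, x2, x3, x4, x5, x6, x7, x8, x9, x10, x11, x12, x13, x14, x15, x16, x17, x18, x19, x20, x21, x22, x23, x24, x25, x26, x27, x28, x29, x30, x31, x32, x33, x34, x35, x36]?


C(n,i)=C(36,3)=7140


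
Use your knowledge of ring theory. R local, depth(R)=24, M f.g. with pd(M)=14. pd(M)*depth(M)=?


pd+depth=24
depth=24-14=10
pd*depth=14*10=140


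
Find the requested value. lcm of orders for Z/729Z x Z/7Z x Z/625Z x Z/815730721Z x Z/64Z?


Exponent = lcm of the cyclic orders; pairwise coprime => product.
3^6*7^1*5^4*13^8*2^6=729*7*625*815730721*64=166506954770520000


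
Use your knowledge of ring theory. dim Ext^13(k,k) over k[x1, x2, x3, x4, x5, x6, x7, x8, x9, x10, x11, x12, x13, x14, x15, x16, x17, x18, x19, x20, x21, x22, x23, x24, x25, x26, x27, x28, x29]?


C(n,i)=C(29,13)=67863915


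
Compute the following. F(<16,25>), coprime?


gcd(16,25)=1 => F=ab-a-b=16*25-16-25=400-41=359


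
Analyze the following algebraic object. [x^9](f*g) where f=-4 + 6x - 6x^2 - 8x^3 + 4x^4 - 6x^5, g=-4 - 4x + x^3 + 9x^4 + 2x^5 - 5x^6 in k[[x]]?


[x^9] = sum a_i*b_j, i+j=9
  -8*-5=40
  4*2=8
  -6*9=-54
Sum=-6


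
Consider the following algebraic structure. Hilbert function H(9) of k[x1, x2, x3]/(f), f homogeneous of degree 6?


C(11,2)-C(5,2)=55-10=45


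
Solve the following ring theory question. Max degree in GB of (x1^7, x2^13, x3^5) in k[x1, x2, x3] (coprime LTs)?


Pure powers, coprime LTs => already GB.
Degrees: 7, 13, 5
Max=13


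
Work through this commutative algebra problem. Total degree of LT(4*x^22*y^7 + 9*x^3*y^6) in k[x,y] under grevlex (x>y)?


LT: 4*x^22*y^7
deg_x=22, deg_y=7
Total=22+7=29


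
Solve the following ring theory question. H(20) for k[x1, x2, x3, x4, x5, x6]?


C(d+n-1,n-1)=C(25,5)=53130


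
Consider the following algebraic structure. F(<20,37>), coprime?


gcd(20,37)=1 => F=ab-a-b=20*37-20-37=740-57=683


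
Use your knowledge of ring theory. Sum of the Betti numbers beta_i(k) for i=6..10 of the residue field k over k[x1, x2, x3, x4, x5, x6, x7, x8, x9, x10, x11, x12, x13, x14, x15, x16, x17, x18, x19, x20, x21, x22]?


Koszul resolution: beta_i(k)=C(n,i), n=22
C(22,6)=74613, C(22,7)=170544, C(22,8)=319770, C(22,9)=497420, C(22,10)=646646
Sum=1708993


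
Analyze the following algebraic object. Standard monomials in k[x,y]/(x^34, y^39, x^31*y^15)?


k[x,y]/I, I = (x^34, y^39, x^31*y^15)
Rect: 34x39=1326. Corner: (34-31)x(39-15)=72.
dim = 1326-72 = 1254


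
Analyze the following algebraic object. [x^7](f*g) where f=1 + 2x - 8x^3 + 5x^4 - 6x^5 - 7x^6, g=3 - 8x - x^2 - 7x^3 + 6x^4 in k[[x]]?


[x^7] = sum a_i*b_j, i+j=7
  -8*6=-48
  5*-7=-35
  -6*-1=6
  -7*-8=56
Sum=-21


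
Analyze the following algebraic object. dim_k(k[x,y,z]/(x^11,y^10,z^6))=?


Basis: x^iy^jz^k, i<11,j<10,k<6
11*10*6=660


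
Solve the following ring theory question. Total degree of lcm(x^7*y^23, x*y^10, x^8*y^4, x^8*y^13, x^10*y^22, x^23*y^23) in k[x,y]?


lcm = componentwise max:
x: max(7,1,8,8,10,23)=23
y: max(23,10,4,13,22,23)=23
Total=23+23=46


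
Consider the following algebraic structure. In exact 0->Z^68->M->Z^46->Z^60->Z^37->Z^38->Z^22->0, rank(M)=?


Alt sum=0:
(-1)^0*68 + (-1)^1*? + (-1)^2*46 + (-1)^3*60 + (-1)^4*37 + (-1)^5*38 + (-1)^6*22=0
rank(M)=75


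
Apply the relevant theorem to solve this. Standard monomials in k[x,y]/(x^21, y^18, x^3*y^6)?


k[x,y]/I, I = (x^21, y^18, x^3*y^6)
Rect: 21x18=378. Corner: (21-3)x(18-6)=216.
dim = 378-216 = 162


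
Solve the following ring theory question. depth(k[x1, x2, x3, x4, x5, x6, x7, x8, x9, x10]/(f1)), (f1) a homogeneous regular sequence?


depth(R)=10
depth(R/I)=10-1=9


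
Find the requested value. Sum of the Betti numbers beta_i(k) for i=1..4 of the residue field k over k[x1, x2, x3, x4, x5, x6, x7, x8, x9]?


Koszul resolution: beta_i(k)=C(n,i), n=9
C(9,1)=9, C(9,2)=36, C(9,3)=84, C(9,4)=126
Sum=255


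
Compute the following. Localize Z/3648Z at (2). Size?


2-primary part: 3648=2^6*57
Size=2^6=64


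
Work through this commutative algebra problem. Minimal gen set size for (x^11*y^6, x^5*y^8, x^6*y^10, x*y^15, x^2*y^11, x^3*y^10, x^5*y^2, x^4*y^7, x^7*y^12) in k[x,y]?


Remove redundant (divisible by others).
x^11*y^6 redundant.
x^6*y^10 redundant.
x^7*y^12 redundant.
x^5*y^8 redundant.
Min: x^5*y^2, x^4*y^7, x^3*y^10, x^2*y^11, x*y^15
Count=5


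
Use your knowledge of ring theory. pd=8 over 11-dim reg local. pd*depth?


pd+depth=11
depth=11-8=3
pd*depth=8*3=24


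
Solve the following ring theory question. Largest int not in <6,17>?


gcd(6,17)=1 => F=ab-a-b=6*17-6-17=102-23=79


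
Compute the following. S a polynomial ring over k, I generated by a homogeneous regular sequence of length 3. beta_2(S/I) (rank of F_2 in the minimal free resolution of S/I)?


Regular sequence => Koszul complex is the minimal free resolution.
Syz_1 minimally generated by Koszul relations f_i*e_j - f_j*e_i (i<j): mu(Syz_1) = beta_2 = C(m,2) = m(m-1)/2
m=3
3*2/2 = 3


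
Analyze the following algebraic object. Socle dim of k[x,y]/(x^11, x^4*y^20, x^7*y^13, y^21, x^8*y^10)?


Socle = ann(m) = span of standard monomials u with x*u, y*u in I (staircase corners).
Minimal generators: x^11, x^8*y^10, x^7*y^13, x^4*y^20, y^21
Corners: x^3y^20, x^6y^19, x^7y^12, x^10y^9
Socle dim=4


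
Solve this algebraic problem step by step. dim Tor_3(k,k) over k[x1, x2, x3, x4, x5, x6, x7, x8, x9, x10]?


Koszul: C(n,i)=C(10,3)=120


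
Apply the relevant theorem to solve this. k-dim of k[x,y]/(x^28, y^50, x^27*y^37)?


k[x,y]/I, I = (x^28, y^50, x^27*y^37)
Rect: 28x50=1400. Corner: (28-27)x(50-37)=13.
dim = 1400-13 = 1387


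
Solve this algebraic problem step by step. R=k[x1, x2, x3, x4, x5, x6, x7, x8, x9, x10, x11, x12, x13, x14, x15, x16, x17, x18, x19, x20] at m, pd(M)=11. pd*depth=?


pd+depth=20
depth=20-11=9
pd*depth=11*9=99


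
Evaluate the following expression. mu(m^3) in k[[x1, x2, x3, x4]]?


C(n+d-1,d)=C(6,3)=20


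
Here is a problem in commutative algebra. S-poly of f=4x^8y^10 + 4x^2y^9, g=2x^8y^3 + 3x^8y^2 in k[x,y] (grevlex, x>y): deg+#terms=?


LT(f)=4x^8y^10, LT(g)=2x^8y^3
lcm(LM)=x^8y^10
S(f,g) (scaled by 8 to clear denominators) = 2*f - 4y^7*g = -12x^8y^9 + 8x^2y^9
2 terms, deg 17.
17+2=19


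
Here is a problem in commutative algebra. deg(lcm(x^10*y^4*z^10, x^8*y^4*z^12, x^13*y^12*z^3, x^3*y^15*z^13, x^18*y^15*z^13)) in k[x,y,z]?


lcm = componentwise max:
x: max(10,8,13,3,18)=18
y: max(4,4,12,15,15)=15
z: max(10,12,3,13,13)=13
Total=18+15+13=46


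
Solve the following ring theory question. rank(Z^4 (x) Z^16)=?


rank(M(x)N) = rank(M)*rank(N)
4*16 = 64


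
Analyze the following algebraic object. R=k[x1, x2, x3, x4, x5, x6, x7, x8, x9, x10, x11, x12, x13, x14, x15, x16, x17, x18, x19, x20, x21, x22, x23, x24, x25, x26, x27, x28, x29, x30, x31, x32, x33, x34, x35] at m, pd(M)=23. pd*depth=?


pd+depth=35
depth=35-23=12
pd*depth=23*12=276


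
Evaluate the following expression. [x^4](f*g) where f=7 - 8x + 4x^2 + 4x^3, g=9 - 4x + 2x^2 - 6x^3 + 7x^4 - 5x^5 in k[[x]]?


[x^4] = sum a_i*b_j, i+j=4
  7*7=49
  -8*-6=48
  4*2=8
  4*-4=-16
Sum=89


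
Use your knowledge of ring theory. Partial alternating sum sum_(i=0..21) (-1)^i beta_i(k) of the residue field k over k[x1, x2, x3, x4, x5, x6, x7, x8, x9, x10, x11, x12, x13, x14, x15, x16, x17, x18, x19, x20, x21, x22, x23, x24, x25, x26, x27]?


Koszul resolution: beta_i(k)=C(n,i), n=27
sum_(i=0..p) (-1)^i C(n,i) = (-1)^p C(n-1,p)
(-1)^21*C(26,21) = (-1)^21*65780 = -65780


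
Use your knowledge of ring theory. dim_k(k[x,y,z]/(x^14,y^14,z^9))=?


Basis: x^iy^jz^k, i<14,j<14,k<9
14*14*9=1764


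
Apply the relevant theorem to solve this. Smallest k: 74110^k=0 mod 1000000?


74110^k mod 1000000:
k=1: 74110
k=2: 292100
k=3: 531000
k=4: 410000
k=5: 100000
k=6: 0
First zero at k = 6


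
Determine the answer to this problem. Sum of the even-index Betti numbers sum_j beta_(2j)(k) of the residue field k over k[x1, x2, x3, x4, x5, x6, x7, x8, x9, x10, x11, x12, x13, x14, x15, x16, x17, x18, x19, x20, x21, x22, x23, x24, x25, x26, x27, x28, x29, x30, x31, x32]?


Koszul resolution: beta_i(k)=C(n,i), n=32
sum_even C(32,i) = 2^(n-1) = 2^31 = 2147483648


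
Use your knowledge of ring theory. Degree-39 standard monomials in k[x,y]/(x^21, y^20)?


k[x,y], I = (x^21, y^20), d = 39
Need i < 21 and d-i < 20.
Range: 20 <= i <= 20.
H(39) = 1


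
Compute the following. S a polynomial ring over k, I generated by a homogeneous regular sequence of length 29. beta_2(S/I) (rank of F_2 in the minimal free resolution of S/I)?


Regular sequence => Koszul complex is the minimal free resolution.
Syz_1 minimally generated by Koszul relations f_i*e_j - f_j*e_i (i<j): mu(Syz_1) = beta_2 = C(m,2) = m(m-1)/2
m=29
29*28/2 = 406


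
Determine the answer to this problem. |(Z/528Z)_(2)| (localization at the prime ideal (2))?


2-primary part: 528=2^4*33
Size=2^4=16


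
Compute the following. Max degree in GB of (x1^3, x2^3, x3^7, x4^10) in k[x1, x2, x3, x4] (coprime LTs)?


Pure powers, coprime LTs => already GB.
Degrees: 3, 3, 7, 10
Max=10


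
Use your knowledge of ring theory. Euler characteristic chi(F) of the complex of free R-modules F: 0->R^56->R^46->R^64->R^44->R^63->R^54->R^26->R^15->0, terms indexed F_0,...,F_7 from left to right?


chi = sum (-1)^i * rank:
(-1)^0*56=56
(-1)^1*46=-46
(-1)^2*64=64
(-1)^3*44=-44
(-1)^4*63=63
(-1)^5*54=-54
(-1)^6*26=26
(-1)^7*15=-15
chi=50


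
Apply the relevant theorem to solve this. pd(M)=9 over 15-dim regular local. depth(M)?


pd+depth=depth(R)=15
depth=15-9=6


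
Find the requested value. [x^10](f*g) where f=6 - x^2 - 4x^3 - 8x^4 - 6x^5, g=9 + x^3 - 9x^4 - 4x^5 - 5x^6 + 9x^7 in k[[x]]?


[x^10] = sum a_i*b_j, i+j=10
  -4*9=-36
  -8*-5=40
  -6*-4=24
Sum=28


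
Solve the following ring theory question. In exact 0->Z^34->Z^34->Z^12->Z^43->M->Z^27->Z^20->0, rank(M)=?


Alt sum=0:
(-1)^0*34 + (-1)^1*34 + (-1)^2*12 + (-1)^3*43 + (-1)^4*? + (-1)^5*27 + (-1)^6*20=0
rank(M)=38


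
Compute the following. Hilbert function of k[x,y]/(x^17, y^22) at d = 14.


k[x,y], I = (x^17, y^22), d = 14
Need i < 17 and d-i < 22.
Range: 0 <= i <= 14.
H(14) = 15


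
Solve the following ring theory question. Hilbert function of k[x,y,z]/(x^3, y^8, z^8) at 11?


Need i<3, j<8, k<8 with i+j+k=11.
For each i, j ranges over max(0,11-i-7)..min(7,11-i):
  i=0: j in [4,7] -> 4
  i=1: j in [3,7] -> 5
  i=2: j in [2,7] -> 6
H(11) = 4+5+6 = 15


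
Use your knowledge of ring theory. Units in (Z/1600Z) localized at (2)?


Local ring = Z/64Z.
phi(64) = 2^5*(2-1) = 32


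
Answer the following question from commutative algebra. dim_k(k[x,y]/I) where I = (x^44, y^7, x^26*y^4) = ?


k[x,y]/I, I = (x^44, y^7, x^26*y^4)
Rect: 44x7=308. Corner: (44-26)x(7-4)=54.
dim = 308-54 = 254


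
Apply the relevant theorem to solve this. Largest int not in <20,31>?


gcd(20,31)=1 => F=ab-a-b=20*31-20-31=620-51=569


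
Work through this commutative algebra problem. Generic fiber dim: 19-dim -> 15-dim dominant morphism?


dim(fiber)=dim(X)-dim(Y)=19-15=4


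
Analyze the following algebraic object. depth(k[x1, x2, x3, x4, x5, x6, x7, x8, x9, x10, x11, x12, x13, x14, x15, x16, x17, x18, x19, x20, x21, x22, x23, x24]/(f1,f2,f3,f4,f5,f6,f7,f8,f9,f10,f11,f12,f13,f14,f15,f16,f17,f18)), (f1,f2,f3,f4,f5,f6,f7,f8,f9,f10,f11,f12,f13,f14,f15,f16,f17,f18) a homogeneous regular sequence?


depth(R)=24
depth(R/I)=24-18=6


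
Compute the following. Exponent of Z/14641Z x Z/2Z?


Exponent = lcm of the cyclic orders; pairwise coprime => product.
11^4*2^1=14641*2=29282


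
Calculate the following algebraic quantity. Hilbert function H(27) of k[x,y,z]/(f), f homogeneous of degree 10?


C(29,2)-C(19,2)=406-171=235


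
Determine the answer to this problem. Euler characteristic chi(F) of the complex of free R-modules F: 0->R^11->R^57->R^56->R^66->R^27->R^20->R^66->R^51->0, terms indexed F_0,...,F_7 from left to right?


chi = sum (-1)^i * rank:
(-1)^0*11=11
(-1)^1*57=-57
(-1)^2*56=56
(-1)^3*66=-66
(-1)^4*27=27
(-1)^5*20=-20
(-1)^6*66=66
(-1)^7*51=-51
chi=-34


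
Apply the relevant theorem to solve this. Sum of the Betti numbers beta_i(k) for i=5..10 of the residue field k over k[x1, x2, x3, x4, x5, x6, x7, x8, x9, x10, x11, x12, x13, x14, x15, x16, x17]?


Koszul resolution: beta_i(k)=C(n,i), n=17
C(17,5)=6188, C(17,6)=12376, C(17,7)=19448, C(17,8)=24310, C(17,9)=24310, C(17,10)=19448
Sum=106080


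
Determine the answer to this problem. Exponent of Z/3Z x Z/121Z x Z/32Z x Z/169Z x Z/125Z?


Exponent = lcm of the cyclic orders; pairwise coprime => product.
3^1*11^2*2^5*13^2*5^3=3*121*32*169*125=245388000


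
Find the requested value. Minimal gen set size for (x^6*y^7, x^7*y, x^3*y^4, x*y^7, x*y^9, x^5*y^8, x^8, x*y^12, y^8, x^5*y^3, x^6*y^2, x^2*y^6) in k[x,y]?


Remove redundant (divisible by others).
x*y^9 redundant.
x^5*y^8 redundant.
x*y^12 redundant.
x^6*y^7 redundant.
Min: x^8, x^7*y, x^6*y^2, x^5*y^3, x^3*y^4, x^2*y^6, x*y^7, y^8
Count=8


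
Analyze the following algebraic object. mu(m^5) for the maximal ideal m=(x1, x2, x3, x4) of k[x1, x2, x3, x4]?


Graded Nakayama: mu(m^d) = dim_k (m^d/m^(d+1)) = #degree-5 monomials in 4 vars
C(n+d-1,d)=C(8,5)=56


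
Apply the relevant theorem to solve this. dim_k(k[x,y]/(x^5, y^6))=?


Basis: x^i*y^j, i<5, j<6
5*6=30


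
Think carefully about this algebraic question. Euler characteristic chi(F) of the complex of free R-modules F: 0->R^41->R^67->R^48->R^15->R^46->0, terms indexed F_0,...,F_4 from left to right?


chi = sum (-1)^i * rank:
(-1)^0*41=41
(-1)^1*67=-67
(-1)^2*48=48
(-1)^3*15=-15
(-1)^4*46=46
chi=53


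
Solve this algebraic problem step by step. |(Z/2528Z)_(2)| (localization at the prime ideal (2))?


2-primary part: 2528=2^5*79
Size=2^5=32


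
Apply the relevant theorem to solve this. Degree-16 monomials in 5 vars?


C(d+n-1,n-1)=C(20,4)=4845


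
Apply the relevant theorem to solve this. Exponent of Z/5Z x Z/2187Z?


Exponent = lcm of the cyclic orders; pairwise coprime => product.
5^1*3^7=5*2187=10935


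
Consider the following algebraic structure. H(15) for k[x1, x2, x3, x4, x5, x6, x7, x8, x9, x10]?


C(d+n-1,n-1)=C(24,9)=1307504


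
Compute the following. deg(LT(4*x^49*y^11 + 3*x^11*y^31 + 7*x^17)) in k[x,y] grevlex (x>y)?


LT: 4*x^49*y^11
deg_x=49, deg_y=11
Total=49+11=60


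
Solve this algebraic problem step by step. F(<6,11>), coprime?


gcd(6,11)=1 => F=ab-a-b=6*11-6-11=66-17=49


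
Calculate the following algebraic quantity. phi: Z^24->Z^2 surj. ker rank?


rank(ker) = 24-2 = 22


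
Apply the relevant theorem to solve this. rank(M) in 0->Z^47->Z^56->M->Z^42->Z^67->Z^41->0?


Alt sum=0:
(-1)^0*47 + (-1)^1*56 + (-1)^2*? + (-1)^3*42 + (-1)^4*67 + (-1)^5*41=0
rank(M)=25


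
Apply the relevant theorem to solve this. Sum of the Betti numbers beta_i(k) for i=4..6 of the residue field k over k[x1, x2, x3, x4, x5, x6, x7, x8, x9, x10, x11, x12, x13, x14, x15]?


Koszul resolution: beta_i(k)=C(n,i), n=15
C(15,4)=1365, C(15,5)=3003, C(15,6)=5005
Sum=9373


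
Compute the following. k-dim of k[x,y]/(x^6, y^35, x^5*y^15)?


k[x,y]/I, I = (x^6, y^35, x^5*y^15)
Rect: 6x35=210. Corner: (6-5)x(35-15)=20.
dim = 210-20 = 190


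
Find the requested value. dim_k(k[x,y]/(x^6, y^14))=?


Basis: x^i*y^j, i<6, j<14
6*14=84


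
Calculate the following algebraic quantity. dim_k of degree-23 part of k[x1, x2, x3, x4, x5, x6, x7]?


C(d+n-1,n-1)=C(29,6)=475020


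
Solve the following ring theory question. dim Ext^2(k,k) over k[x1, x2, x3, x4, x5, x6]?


C(n,i)=C(6,2)=15


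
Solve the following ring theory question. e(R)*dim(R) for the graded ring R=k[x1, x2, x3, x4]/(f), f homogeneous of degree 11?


e(R)=deg(f)=11, dim(R)=4-1=3
e*dim=11*3=33


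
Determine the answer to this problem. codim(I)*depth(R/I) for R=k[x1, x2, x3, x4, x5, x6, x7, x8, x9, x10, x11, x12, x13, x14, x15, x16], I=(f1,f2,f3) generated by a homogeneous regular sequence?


codim=3, depth=dim(R/I)=16-3=13
Product=3*13=39


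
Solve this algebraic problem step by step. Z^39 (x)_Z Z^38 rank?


rank(M(x)N) = rank(M)*rank(N)
39*38 = 1482


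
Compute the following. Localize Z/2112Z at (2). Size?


2-primary part: 2112=2^6*33
Size=2^6=64


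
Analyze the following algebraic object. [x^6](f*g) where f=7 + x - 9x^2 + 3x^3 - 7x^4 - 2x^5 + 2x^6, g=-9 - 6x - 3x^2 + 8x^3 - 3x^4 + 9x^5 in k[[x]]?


[x^6] = sum a_i*b_j, i+j=6
  1*9=9
  -9*-3=27
  3*8=24
  -7*-3=21
  -2*-6=12
  2*-9=-18
Sum=75


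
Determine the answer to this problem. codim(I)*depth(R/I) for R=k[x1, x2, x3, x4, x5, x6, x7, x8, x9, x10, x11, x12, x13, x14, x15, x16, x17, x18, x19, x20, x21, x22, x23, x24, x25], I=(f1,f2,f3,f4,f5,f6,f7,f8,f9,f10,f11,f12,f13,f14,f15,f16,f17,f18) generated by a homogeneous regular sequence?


codim=18, depth=dim(R/I)=25-18=7
Product=18*7=126


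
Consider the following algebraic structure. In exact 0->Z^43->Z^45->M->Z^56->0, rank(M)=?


Alt sum=0:
(-1)^0*43 + (-1)^1*45 + (-1)^2*? + (-1)^3*56=0
rank(M)=58


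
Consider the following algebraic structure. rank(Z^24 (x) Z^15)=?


rank(M(x)N) = rank(M)*rank(N)
24*15 = 360


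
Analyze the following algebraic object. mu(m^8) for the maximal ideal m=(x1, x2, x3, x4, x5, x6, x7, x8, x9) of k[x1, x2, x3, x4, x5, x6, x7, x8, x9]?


Graded Nakayama: mu(m^d) = dim_k (m^d/m^(d+1)) = #degree-8 monomials in 9 vars
C(n+d-1,d)=C(16,8)=12870


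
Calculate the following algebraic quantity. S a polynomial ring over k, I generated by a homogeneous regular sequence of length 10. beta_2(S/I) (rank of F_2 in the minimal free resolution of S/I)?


Regular sequence => Koszul complex is the minimal free resolution.
Syz_1 minimally generated by Koszul relations f_i*e_j - f_j*e_i (i<j): mu(Syz_1) = beta_2 = C(m,2) = m(m-1)/2
m=10
10*9/2 = 45


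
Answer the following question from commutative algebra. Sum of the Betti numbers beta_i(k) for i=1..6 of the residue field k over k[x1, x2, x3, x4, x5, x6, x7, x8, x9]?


Koszul resolution: beta_i(k)=C(n,i), n=9
C(9,1)=9, C(9,2)=36, C(9,3)=84, C(9,4)=126, C(9,5)=126, C(9,6)=84
Sum=465


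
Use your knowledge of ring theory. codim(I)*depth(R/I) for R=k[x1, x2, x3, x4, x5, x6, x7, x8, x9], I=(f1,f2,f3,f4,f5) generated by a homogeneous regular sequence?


codim=5, depth=dim(R/I)=9-5=4
Product=5*4=20


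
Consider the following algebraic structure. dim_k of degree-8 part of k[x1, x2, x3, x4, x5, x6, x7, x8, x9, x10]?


C(d+n-1,n-1)=C(17,9)=24310


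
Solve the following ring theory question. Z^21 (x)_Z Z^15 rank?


rank(M(x)N) = rank(M)*rank(N)
21*15 = 315


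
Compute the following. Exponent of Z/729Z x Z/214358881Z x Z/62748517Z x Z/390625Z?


Exponent = lcm of the cyclic orders; pairwise coprime => product.
3^6*11^8*13^7*5^8=729*214358881*62748517*390625=3830297529975776848828125


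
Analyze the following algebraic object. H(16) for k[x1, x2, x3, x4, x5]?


C(d+n-1,n-1)=C(20,4)=4845


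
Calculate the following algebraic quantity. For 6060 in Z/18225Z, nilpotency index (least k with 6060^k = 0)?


6060^k mod 18225:
k=1: 6060
k=2: 225
k=3: 14850
k=4: 14175
k=5: 6075
k=6: 0
First zero at k = 6


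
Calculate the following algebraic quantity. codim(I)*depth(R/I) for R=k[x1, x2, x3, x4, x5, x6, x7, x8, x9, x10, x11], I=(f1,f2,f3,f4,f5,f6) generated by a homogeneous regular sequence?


codim=6, depth=dim(R/I)=11-6=5
Product=6*5=30


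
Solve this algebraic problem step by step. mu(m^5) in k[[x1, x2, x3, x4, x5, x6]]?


C(n+d-1,d)=C(10,5)=252


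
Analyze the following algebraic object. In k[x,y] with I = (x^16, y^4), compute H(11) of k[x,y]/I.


k[x,y], I = (x^16, y^4), d = 11
Need i < 16 and d-i < 4.
Range: 8 <= i <= 11.
H(11) = 4


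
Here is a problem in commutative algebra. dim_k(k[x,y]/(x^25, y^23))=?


Basis: x^i*y^j, i<25, j<23
25*23=575


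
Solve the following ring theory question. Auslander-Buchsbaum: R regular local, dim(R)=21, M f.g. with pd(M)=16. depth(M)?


pd+depth=depth(R)=21
depth=21-16=5


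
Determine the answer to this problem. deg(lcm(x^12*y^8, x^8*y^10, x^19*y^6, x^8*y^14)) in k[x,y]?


lcm = componentwise max:
x: max(12,8,19,8)=19
y: max(8,10,6,14)=14
Total=19+14=33


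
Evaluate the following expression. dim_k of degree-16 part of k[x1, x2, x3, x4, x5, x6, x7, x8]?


C(d+n-1,n-1)=C(23,7)=245157


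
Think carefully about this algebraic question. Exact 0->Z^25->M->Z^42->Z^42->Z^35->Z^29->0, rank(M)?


Alt sum=0:
(-1)^0*25 + (-1)^1*? + (-1)^2*42 + (-1)^3*42 + (-1)^4*35 + (-1)^5*29=0
rank(M)=31
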